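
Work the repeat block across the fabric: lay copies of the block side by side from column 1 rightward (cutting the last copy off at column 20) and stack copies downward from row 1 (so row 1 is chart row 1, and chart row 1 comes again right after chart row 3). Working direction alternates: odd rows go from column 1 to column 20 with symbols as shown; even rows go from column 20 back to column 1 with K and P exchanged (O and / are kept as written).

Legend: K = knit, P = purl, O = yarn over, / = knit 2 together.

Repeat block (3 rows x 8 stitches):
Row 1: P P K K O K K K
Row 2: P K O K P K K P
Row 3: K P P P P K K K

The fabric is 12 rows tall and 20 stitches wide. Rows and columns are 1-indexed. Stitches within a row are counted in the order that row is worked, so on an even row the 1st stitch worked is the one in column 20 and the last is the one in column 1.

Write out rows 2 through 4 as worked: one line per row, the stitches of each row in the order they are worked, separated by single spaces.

Row 2: chart row 2, WS - tiled (columns 1-20): P K O K P K K P P K O K P K K P P K O K; work from column 20 back to 1 with K<->P swapped.
Row 3: chart row 3, RS - tile across columns 1-20 and work as-is.
Row 4: chart row 1, WS - tiled (columns 1-20): P P K K O K K K P P K K O K K K P P K K; work from column 20 back to 1 with K<->P swapped.

== ROWS AS WORKED ==
P O P K K P P K P O P K K P P K P O P K
K P P P P K K K K P P P P K K K K P P P
P P K K P P P O P P K K P P P O P P K K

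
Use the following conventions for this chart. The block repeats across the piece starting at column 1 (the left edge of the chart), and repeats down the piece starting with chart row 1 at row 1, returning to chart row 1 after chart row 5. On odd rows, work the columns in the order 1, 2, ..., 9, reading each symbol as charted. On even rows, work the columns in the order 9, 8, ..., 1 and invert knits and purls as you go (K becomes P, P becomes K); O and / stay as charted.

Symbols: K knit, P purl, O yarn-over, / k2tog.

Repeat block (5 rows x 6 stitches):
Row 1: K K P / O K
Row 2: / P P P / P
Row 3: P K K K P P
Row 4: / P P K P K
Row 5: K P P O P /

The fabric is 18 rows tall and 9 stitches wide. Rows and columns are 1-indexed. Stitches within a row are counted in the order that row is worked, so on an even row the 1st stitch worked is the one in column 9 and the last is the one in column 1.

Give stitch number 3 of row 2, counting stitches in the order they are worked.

Row 2 uses chart row ((2-1) mod 5)+1 = 2. Row 2 is even, so WS.
Chart row 2 tiled across columns 1-9: / P P P / P / P P
WS row: flip the tiled sequence (start at column 9) and apply K<->P; O and / stay.
Row 2 as worked: K K / K / K K K /
Counting 3 along the worked row gives /.

== STITCH ==
/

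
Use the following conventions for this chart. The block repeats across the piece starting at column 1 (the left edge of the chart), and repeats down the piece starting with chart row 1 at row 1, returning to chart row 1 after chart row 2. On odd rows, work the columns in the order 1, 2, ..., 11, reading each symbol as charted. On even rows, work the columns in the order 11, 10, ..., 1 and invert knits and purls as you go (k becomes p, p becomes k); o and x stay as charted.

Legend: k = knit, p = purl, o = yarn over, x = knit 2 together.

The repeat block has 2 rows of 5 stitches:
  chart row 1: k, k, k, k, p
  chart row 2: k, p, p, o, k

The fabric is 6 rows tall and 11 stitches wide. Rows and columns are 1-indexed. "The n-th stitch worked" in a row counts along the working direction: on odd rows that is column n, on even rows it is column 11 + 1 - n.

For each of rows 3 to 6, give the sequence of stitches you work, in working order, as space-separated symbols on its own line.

Row 3: chart row 1, RS - tile across columns 1-11 and work as-is.
Row 4: chart row 2, WS - tiled (columns 1-11): k p p o k k p p o k k; work from column 11 back to 1 with k<->p swapped.
Row 5: chart row 1, RS - tile across columns 1-11 and work as-is.
Row 6: chart row 2, WS - tiled (columns 1-11): k p p o k k p p o k k; work from column 11 back to 1 with k<->p swapped.

Result:
k k k k p k k k k p k
p p o k k p p o k k p
k k k k p k k k k p k
p p o k k p p o k k p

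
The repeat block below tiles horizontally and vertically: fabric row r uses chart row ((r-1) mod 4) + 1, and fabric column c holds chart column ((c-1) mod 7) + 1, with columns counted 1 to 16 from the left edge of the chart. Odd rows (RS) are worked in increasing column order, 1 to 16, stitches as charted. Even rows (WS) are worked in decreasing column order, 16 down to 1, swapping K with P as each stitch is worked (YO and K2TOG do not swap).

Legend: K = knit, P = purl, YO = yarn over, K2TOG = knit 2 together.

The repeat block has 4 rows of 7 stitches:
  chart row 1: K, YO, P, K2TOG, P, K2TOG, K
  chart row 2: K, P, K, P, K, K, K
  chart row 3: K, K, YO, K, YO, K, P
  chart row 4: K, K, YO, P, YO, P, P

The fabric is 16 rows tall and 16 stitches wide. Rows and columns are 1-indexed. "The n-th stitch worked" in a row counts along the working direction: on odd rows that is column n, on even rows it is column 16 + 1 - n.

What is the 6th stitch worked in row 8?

For row 8: chart row = ((8-1) mod 4) + 1 = 4; this is a WS (even) row.
Chart row 4 tiled across columns 1-16: K K YO P YO P P K K YO P YO P P K K
WS row: flip the tiled sequence (start at column 16) and apply K<->P; YO and K2TOG stay.
Row 8 as worked: P P K K YO K YO P P K K YO K YO P P
Stitch 6 in working order -> K

Stitch:
K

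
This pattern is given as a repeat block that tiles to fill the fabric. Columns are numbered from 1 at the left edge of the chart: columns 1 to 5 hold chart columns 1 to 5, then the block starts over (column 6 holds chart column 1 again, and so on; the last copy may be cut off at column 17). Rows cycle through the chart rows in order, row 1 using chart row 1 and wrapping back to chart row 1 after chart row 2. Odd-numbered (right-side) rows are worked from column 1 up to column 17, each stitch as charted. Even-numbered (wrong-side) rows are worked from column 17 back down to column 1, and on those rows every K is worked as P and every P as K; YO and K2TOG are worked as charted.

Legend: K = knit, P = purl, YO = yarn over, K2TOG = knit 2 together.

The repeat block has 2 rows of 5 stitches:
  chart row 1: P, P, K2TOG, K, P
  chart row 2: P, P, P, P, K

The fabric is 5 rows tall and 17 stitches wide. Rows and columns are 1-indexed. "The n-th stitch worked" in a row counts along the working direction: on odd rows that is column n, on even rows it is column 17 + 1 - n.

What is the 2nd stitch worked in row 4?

== STITCH ==
K

Derivation:
Row 4 uses chart row ((4-1) mod 2)+1 = 2. Row 4 is even, so WS.
Chart row 2 tiled across columns 1-17: P P P P K P P P P K P P P P K P P
WS: work from column 17 back to column 1 (reverse the tiled row), swapping K<->P (YO and K2TOG unchanged).
Row 4 as worked: K K P K K K K P K K K K P K K K K
Counting 2 along the worked row gives K.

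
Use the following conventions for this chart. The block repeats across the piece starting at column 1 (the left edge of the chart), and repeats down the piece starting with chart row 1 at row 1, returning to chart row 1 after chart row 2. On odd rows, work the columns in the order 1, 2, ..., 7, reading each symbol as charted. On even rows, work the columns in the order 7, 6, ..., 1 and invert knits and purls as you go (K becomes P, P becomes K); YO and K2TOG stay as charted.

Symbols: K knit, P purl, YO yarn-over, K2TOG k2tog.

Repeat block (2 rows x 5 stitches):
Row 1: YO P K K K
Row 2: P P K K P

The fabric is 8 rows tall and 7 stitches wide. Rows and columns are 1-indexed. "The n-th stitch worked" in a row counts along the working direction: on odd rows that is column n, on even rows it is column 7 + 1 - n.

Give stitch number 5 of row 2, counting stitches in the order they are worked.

Row 2 uses chart row ((2-1) mod 2)+1 = 2. Row 2 is even, so WS.
Chart row 2 tiled across columns 1-7: P P K K P P P
WS row: flip the tiled sequence (start at column 7) and apply K<->P; YO and K2TOG stay.
Row 2 as worked: K K K P P K K
Counting 5 along the worked row gives P.

Result:
P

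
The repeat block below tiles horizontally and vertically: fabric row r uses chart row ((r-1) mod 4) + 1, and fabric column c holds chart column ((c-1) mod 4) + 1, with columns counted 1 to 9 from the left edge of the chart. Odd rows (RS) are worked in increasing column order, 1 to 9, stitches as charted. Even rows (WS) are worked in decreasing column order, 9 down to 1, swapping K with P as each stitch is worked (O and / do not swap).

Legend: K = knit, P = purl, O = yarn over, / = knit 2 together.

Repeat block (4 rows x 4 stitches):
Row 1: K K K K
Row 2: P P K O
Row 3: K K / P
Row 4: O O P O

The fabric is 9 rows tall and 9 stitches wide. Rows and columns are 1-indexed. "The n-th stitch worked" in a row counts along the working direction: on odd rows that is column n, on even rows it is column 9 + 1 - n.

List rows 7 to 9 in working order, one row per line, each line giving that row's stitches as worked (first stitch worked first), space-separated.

Row 7: chart row 3, RS - tile across columns 1-9 and work as-is.
Row 8: chart row 4, WS - tiled (columns 1-9): O O P O O O P O O; work from column 9 back to 1 with K<->P swapped.
Row 9: chart row 1, RS - tile across columns 1-9 and work as-is.

Rows as worked:
K K / P K K / P K
O O K O O O K O O
K K K K K K K K K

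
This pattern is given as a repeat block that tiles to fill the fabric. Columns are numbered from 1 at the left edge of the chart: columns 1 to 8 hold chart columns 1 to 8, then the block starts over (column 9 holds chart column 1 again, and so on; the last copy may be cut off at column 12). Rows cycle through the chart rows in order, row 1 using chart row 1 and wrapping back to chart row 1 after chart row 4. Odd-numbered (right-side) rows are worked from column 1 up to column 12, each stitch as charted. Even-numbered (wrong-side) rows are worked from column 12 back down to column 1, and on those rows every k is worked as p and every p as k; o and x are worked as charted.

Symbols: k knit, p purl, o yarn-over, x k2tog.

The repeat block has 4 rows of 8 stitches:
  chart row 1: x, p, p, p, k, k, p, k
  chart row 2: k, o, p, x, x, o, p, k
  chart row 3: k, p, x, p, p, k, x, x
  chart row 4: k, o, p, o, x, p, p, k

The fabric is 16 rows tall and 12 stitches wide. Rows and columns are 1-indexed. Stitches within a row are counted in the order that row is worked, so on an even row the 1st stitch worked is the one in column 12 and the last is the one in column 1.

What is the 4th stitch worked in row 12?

Result:
p

Derivation:
Row 12 uses chart row ((12-1) mod 4)+1 = 4. Row 12 is even, so WS.
Chart row 4 tiled across columns 1-12: k o p o x p p k k o p o
Wrong side: read the tiled row from column 12 down to 1 and exchange k with p (leave o, x).
Row 12 as worked: o k o p p k k x o k o p
Stitch 4 in working order -> p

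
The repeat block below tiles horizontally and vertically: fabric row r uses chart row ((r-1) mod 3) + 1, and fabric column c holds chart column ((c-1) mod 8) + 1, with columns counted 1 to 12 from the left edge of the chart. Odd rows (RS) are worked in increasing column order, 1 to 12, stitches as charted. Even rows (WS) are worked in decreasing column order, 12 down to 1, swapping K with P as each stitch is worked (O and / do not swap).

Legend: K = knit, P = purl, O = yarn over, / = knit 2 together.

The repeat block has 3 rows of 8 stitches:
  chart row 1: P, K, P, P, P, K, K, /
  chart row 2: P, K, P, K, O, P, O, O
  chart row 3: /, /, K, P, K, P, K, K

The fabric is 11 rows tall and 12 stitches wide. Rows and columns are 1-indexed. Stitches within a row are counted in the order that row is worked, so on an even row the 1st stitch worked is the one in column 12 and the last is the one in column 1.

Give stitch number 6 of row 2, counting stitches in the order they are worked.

Result:
O

Derivation:
Row 2: (2-1) mod 3 = 1, so use chart row 2. Even row -> WS.
Chart row 2 tiled across columns 1-12: P K P K O P O O P K P K
WS row: flip the tiled sequence (start at column 12) and apply K<->P; O and / stay.
Row 2 as worked: P K P K O O K O P K P K
Counting 6 along the worked row gives O.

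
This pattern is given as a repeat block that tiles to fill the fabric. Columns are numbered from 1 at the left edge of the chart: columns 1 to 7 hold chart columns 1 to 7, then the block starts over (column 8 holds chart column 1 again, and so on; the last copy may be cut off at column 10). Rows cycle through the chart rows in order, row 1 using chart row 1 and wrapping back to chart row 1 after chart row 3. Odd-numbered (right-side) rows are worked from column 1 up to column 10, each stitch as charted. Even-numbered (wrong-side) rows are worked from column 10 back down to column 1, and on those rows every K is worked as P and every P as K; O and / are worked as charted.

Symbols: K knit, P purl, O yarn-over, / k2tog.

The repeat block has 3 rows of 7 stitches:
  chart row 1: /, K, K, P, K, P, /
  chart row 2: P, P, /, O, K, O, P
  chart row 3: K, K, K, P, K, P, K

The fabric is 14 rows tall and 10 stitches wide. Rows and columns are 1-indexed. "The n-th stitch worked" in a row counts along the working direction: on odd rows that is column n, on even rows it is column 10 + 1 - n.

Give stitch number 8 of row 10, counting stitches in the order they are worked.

Stitch:
P

Derivation:
Row 10: (10-1) mod 3 = 0, so use chart row 1. Even row -> WS.
Chart row 1 tiled across columns 1-10: / K K P K P / / K K
Wrong side: read the tiled row from column 10 down to 1 and exchange K with P (leave O, /).
Row 10 as worked: P P / / K P K P P /
The 8th stitch worked is P.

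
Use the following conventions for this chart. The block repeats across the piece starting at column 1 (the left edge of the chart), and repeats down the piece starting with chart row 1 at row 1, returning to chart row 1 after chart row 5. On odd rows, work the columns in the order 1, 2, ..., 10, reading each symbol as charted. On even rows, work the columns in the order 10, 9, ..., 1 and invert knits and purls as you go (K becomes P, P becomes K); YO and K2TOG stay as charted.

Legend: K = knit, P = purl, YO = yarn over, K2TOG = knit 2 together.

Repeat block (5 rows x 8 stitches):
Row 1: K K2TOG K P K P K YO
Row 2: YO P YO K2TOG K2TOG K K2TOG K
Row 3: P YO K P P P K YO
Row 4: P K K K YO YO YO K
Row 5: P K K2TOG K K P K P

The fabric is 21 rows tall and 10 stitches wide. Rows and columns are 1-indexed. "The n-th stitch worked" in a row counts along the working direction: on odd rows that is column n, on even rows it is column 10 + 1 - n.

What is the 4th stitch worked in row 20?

Stitch:
P

Derivation:
For row 20: chart row = ((20-1) mod 5) + 1 = 5; this is a WS (even) row.
Chart row 5 tiled across columns 1-10: P K K2TOG K K P K P P K
Wrong side: read the tiled row from column 10 down to 1 and exchange K with P (leave YO, K2TOG).
Row 20 as worked: P K K P K P P K2TOG P K
Stitch 4 in working order -> P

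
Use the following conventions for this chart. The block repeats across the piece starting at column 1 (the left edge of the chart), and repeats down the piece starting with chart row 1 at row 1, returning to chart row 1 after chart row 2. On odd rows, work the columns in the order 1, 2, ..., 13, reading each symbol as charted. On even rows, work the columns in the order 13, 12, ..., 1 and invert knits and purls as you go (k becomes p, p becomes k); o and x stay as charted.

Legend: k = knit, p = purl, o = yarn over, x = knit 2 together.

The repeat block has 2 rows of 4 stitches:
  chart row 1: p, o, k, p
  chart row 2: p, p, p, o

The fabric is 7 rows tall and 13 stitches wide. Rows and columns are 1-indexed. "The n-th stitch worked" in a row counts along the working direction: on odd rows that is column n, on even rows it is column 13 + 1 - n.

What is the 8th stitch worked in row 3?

Stitch:
p

Derivation:
Row 3: (3-1) mod 2 = 0, so use chart row 1. Odd row -> RS.
Chart row 1 tiled across columns 1-13: p o k p p o k p p o k p p
Right side: take the tiled row as-is (worked left to right from column 1).
Counting 8 along the worked row gives p.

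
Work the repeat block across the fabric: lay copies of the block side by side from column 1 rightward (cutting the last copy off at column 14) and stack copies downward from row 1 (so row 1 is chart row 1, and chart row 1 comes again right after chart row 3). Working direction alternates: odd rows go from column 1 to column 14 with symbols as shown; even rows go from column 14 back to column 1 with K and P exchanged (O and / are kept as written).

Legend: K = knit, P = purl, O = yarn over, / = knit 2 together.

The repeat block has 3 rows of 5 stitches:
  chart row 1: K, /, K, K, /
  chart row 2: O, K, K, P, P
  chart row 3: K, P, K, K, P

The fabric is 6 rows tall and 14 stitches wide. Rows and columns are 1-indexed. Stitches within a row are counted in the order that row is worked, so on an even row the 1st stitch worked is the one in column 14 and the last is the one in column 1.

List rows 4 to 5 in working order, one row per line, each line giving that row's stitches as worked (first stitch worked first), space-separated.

Row 4: chart row 1, WS - tiled (columns 1-14): K / K K / K / K K / K / K K; work from column 14 back to 1 with K<->P swapped.
Row 5: chart row 2, RS - tile across columns 1-14 and work as-is.

Rows as worked:
P P / P / P P / P / P P / P
O K K P P O K K P P O K K P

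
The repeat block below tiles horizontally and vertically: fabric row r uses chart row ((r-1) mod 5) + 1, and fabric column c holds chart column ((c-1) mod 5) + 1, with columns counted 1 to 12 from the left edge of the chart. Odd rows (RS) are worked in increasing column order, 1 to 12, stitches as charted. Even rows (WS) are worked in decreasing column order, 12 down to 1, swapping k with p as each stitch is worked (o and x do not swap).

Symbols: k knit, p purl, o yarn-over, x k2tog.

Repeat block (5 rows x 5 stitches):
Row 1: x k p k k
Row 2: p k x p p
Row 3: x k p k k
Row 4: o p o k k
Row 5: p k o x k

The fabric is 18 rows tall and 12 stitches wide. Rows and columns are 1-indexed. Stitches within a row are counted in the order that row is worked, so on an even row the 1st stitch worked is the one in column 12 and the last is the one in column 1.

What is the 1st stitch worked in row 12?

Row 12 uses chart row ((12-1) mod 5)+1 = 2. Row 12 is even, so WS.
Chart row 2 tiled across columns 1-12: p k x p p p k x p p p k
WS row: flip the tiled sequence (start at column 12) and apply k<->p; o and x stay.
Row 12 as worked: p k k k x p k k k x p k
Counting 1 along the worked row gives p.

Stitch:
p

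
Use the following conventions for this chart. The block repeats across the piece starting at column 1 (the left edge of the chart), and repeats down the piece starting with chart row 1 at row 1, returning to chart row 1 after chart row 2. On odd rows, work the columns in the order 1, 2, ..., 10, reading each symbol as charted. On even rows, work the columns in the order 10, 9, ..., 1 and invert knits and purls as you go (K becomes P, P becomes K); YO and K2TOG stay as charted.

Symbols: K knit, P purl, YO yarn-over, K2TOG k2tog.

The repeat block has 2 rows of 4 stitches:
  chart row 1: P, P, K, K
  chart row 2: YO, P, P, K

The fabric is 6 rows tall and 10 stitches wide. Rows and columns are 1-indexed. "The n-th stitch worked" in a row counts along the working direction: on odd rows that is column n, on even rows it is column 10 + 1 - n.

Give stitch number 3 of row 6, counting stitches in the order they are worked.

Row 6: (6-1) mod 2 = 1, so use chart row 2. Even row -> WS.
Chart row 2 tiled across columns 1-10: YO P P K YO P P K YO P
Wrong side: read the tiled row from column 10 down to 1 and exchange K with P (leave YO, K2TOG).
Row 6 as worked: K YO P K K YO P K K YO
Stitch 3 in working order -> P

Result:
P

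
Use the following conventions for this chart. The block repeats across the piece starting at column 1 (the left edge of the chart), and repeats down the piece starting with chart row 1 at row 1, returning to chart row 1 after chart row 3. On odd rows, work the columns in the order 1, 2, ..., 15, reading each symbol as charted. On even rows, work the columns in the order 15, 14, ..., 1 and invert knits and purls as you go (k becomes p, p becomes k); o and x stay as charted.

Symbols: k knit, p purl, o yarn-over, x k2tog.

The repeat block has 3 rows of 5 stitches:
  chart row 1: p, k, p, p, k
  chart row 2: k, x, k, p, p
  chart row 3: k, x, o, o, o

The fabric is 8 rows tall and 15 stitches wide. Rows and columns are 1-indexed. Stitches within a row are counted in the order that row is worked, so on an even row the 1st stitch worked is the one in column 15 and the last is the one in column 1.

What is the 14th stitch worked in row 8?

Result:
x

Derivation:
Row 8 uses chart row ((8-1) mod 3)+1 = 2. Row 8 is even, so WS.
Chart row 2 tiled across columns 1-15: k x k p p k x k p p k x k p p
Wrong side: read the tiled row from column 15 down to 1 and exchange k with p (leave o, x).
Row 8 as worked: k k p x p k k p x p k k p x p
Counting 14 along the worked row gives x.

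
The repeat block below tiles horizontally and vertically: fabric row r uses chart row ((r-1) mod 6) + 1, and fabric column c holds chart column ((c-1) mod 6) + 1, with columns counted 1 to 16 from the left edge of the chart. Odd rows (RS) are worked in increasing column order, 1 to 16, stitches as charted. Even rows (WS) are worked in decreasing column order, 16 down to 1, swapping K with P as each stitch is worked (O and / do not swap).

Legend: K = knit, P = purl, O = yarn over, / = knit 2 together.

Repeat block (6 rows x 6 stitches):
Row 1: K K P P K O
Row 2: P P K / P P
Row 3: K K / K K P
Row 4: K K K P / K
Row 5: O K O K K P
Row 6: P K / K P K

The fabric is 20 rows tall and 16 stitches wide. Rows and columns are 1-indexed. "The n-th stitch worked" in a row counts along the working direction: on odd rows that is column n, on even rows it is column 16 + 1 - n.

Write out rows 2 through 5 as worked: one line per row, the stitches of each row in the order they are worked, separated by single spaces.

Row 2: chart row 2, WS - tiled (columns 1-16): P P K / P P P P K / P P P P K /; work from column 16 back to 1 with K<->P swapped.
Row 3: chart row 3, RS - tile across columns 1-16 and work as-is.
Row 4: chart row 4, WS - tiled (columns 1-16): K K K P / K K K K P / K K K K P; work from column 16 back to 1 with K<->P swapped.
Row 5: chart row 5, RS - tile across columns 1-16 and work as-is.

Result:
/ P K K K K / P K K K K / P K K
K K / K K P K K / K K P K K / K
K P P P P / K P P P P / K P P P
O K O K K P O K O K K P O K O K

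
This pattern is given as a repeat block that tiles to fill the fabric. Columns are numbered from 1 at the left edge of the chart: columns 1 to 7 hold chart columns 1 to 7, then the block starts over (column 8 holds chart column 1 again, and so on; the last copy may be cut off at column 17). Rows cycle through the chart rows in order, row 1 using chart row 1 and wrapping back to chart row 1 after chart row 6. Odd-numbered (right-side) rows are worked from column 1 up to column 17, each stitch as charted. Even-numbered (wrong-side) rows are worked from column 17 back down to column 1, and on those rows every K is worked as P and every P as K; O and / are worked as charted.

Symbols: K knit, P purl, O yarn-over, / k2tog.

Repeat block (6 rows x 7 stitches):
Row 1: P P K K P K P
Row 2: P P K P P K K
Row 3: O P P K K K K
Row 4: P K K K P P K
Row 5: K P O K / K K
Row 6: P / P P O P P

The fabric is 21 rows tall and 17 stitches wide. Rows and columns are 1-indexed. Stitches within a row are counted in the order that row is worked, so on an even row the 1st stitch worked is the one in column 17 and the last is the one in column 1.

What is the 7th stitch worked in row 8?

Result:
K

Derivation:
For row 8: chart row = ((8-1) mod 6) + 1 = 2; this is a WS (even) row.
Chart row 2 tiled across columns 1-17: P P K P P K K P P K P P K K P P K
WS row: flip the tiled sequence (start at column 17) and apply K<->P; O and / stay.
Row 8 as worked: P K K P P K K P K K P P K K P K K
The 7th stitch worked is K.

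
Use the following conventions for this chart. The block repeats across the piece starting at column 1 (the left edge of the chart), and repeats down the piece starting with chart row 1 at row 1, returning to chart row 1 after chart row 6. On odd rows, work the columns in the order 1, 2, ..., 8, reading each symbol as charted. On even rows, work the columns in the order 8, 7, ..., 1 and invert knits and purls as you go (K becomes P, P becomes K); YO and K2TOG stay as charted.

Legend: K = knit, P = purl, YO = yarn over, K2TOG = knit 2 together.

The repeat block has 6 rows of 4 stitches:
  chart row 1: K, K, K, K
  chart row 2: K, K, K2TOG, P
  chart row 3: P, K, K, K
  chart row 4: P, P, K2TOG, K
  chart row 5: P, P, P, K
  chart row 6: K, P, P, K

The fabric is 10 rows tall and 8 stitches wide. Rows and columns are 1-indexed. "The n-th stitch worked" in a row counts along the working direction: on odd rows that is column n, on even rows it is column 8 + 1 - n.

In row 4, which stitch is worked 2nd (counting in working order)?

Row 4 uses chart row ((4-1) mod 6)+1 = 4. Row 4 is even, so WS.
Chart row 4 tiled across columns 1-8: P P K2TOG K P P K2TOG K
WS: work from column 8 back to column 1 (reverse the tiled row), swapping K<->P (YO and K2TOG unchanged).
Row 4 as worked: P K2TOG K K P K2TOG K K
Stitch 2 in working order -> K2TOG

Stitch:
K2TOG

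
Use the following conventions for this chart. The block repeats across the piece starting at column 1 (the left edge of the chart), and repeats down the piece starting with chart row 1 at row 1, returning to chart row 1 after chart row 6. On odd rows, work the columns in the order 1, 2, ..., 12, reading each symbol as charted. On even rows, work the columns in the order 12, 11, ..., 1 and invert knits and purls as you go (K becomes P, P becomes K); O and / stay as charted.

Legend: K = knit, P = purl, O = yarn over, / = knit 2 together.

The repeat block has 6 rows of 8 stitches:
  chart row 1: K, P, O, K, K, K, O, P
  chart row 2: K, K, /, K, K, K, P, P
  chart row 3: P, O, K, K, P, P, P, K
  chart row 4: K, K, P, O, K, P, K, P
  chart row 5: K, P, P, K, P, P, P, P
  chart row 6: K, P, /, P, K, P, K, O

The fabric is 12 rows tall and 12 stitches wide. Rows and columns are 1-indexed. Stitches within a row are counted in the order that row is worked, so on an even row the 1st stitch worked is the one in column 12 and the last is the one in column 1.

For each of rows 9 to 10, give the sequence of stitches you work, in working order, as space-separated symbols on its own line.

Row 9: chart row 3, RS - tile across columns 1-12 and work as-is.
Row 10: chart row 4, WS - tiled (columns 1-12): K K P O K P K P K K P O; work from column 12 back to 1 with K<->P swapped.

Result:
P O K K P P P K P O K K
O K P P K P K P O K P P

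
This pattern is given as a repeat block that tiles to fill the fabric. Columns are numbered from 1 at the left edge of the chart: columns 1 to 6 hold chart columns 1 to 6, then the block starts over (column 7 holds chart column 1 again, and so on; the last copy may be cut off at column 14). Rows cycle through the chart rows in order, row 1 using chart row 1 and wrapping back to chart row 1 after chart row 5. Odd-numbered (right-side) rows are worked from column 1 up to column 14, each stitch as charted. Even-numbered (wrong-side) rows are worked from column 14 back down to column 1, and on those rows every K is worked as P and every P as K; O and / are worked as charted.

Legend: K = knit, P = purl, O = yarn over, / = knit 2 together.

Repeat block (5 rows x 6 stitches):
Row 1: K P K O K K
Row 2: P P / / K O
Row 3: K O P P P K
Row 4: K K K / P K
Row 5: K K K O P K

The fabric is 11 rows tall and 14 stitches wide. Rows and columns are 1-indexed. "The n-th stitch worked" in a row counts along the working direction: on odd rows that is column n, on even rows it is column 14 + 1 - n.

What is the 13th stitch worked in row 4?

Stitch:
P

Derivation:
For row 4: chart row = ((4-1) mod 5) + 1 = 4; this is a WS (even) row.
Chart row 4 tiled across columns 1-14: K K K / P K K K K / P K K K
WS: work from column 14 back to column 1 (reverse the tiled row), swapping K<->P (O and / unchanged).
Row 4 as worked: P P P K / P P P P K / P P P
Stitch 13 in working order -> P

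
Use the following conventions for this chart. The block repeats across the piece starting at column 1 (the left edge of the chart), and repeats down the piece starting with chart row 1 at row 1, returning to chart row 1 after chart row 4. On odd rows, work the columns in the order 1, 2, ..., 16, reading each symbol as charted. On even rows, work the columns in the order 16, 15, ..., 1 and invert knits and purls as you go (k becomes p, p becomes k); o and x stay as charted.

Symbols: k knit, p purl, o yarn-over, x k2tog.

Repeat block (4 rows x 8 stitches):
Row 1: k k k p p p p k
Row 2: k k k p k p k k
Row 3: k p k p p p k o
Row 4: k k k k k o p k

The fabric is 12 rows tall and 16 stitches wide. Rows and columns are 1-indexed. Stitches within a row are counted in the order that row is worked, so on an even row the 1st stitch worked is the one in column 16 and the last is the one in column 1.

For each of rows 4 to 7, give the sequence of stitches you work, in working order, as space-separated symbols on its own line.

Row 4: chart row 4, WS - tiled (columns 1-16): k k k k k o p k k k k k k o p k; work from column 16 back to 1 with k<->p swapped.
Row 5: chart row 1, RS - tile across columns 1-16 and work as-is.
Row 6: chart row 2, WS - tiled (columns 1-16): k k k p k p k k k k k p k p k k; work from column 16 back to 1 with k<->p swapped.
Row 7: chart row 3, RS - tile across columns 1-16 and work as-is.

Result:
p k o p p p p p p k o p p p p p
k k k p p p p k k k k p p p p k
p p k p k p p p p p k p k p p p
k p k p p p k o k p k p p p k o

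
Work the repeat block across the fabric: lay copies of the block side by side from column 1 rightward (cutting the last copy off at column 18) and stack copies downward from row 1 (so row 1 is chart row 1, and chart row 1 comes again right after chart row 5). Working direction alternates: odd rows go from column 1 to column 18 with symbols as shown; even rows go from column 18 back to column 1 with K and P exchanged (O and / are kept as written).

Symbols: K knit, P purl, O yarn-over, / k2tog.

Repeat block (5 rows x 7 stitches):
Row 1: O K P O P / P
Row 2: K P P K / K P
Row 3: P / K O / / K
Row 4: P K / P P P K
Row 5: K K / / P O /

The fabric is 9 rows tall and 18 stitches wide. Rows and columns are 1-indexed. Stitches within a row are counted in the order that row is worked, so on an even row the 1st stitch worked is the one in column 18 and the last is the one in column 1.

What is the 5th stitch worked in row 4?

Stitch:
P

Derivation:
Row 4 uses chart row ((4-1) mod 5)+1 = 4. Row 4 is even, so WS.
Chart row 4 tiled across columns 1-18: P K / P P P K P K / P P P K P K / P
WS row: flip the tiled sequence (start at column 18) and apply K<->P; O and / stay.
Row 4 as worked: K / P K P K K K / P K P K K K / P K
Counting 5 along the worked row gives P.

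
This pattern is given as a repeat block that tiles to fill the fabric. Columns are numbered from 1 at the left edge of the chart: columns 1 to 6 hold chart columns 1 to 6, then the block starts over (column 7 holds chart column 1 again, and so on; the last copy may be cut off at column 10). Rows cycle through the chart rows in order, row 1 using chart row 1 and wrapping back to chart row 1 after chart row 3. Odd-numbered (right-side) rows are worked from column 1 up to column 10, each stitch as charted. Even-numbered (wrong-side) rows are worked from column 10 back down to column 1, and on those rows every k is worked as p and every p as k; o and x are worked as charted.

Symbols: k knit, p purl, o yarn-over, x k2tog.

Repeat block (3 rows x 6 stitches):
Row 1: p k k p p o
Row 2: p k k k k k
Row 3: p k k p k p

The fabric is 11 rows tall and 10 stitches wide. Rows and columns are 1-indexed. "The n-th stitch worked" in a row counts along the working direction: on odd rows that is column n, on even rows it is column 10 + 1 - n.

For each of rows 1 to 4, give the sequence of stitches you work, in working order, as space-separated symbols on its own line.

Row 1: chart row 1, RS - tile across columns 1-10 and work as-is.
Row 2: chart row 2, WS - tiled (columns 1-10): p k k k k k p k k k; work from column 10 back to 1 with k<->p swapped.
Row 3: chart row 3, RS - tile across columns 1-10 and work as-is.
Row 4: chart row 1, WS - tiled (columns 1-10): p k k p p o p k k p; work from column 10 back to 1 with k<->p swapped.

== ROWS AS WORKED ==
p k k p p o p k k p
p p p k p p p p p k
p k k p k p p k k p
k p p k o k k p p k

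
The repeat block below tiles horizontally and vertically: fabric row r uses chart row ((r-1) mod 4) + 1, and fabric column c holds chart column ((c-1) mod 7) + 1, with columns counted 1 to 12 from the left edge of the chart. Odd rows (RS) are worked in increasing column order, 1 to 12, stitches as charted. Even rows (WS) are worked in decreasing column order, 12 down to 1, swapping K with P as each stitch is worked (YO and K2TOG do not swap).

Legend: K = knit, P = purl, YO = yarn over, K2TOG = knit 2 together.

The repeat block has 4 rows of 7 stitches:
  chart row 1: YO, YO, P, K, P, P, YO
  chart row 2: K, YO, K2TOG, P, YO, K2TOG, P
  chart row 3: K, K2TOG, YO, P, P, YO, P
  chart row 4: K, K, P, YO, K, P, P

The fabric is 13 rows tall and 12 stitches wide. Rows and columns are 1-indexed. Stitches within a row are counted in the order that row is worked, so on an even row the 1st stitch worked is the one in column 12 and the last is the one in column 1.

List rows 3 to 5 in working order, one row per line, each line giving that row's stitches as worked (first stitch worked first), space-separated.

== ROWS AS WORKED ==
K K2TOG YO P P YO P K K2TOG YO P P
P YO K P P K K P YO K P P
YO YO P K P P YO YO YO P K P

Derivation:
Row 3: chart row 3, RS - tile across columns 1-12 and work as-is.
Row 4: chart row 4, WS - tiled (columns 1-12): K K P YO K P P K K P YO K; work from column 12 back to 1 with K<->P swapped.
Row 5: chart row 1, RS - tile across columns 1-12 and work as-is.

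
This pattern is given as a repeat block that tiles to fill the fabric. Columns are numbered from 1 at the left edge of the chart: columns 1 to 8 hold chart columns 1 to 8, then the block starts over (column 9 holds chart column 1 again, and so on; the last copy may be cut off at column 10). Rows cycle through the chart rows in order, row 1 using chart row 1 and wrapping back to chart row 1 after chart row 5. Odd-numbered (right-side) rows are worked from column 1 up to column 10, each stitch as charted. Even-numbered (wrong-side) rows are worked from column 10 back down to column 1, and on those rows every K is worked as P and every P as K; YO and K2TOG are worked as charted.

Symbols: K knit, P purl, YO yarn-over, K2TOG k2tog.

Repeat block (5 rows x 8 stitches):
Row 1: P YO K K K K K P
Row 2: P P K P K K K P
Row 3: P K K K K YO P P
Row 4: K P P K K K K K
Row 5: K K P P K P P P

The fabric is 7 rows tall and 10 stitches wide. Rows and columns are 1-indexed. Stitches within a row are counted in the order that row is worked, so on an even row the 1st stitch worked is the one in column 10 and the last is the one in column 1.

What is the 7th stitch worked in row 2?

Stitch:
K

Derivation:
For row 2: chart row = ((2-1) mod 5) + 1 = 2; this is a WS (even) row.
Chart row 2 tiled across columns 1-10: P P K P K K K P P P
WS: work from column 10 back to column 1 (reverse the tiled row), swapping K<->P (YO and K2TOG unchanged).
Row 2 as worked: K K K P P P K P K K
Stitch 7 in working order -> K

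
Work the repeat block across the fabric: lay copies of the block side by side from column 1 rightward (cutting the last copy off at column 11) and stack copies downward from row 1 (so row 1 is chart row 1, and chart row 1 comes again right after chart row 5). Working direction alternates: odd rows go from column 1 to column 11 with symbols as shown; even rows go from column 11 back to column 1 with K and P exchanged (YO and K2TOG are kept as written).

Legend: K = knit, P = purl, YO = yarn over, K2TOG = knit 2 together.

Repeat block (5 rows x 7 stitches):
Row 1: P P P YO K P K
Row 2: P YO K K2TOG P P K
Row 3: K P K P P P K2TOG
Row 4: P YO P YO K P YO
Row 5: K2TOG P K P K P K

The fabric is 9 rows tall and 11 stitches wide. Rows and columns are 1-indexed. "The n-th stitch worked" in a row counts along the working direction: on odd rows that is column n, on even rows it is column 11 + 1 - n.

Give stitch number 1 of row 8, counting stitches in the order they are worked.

Stitch:
K

Derivation:
Row 8: (8-1) mod 5 = 2, so use chart row 3. Even row -> WS.
Chart row 3 tiled across columns 1-11: K P K P P P K2TOG K P K P
WS row: flip the tiled sequence (start at column 11) and apply K<->P; YO and K2TOG stay.
Row 8 as worked: K P K P K2TOG K K K P K P
Stitch 1 in working order -> K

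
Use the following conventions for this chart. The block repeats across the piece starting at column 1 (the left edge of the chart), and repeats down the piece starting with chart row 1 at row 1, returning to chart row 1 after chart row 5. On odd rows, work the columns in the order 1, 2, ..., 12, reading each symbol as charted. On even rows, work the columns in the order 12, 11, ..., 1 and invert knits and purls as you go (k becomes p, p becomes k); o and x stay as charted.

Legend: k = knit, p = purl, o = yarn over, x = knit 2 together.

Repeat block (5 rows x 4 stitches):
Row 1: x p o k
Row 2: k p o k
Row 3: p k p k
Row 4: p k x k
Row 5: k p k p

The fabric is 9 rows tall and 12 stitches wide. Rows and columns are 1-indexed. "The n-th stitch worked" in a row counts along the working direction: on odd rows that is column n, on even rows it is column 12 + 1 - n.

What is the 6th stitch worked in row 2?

Result:
o

Derivation:
For row 2: chart row = ((2-1) mod 5) + 1 = 2; this is a WS (even) row.
Chart row 2 tiled across columns 1-12: k p o k k p o k k p o k
WS: work from column 12 back to column 1 (reverse the tiled row), swapping k<->p (o and x unchanged).
Row 2 as worked: p o k p p o k p p o k p
Stitch 6 in working order -> o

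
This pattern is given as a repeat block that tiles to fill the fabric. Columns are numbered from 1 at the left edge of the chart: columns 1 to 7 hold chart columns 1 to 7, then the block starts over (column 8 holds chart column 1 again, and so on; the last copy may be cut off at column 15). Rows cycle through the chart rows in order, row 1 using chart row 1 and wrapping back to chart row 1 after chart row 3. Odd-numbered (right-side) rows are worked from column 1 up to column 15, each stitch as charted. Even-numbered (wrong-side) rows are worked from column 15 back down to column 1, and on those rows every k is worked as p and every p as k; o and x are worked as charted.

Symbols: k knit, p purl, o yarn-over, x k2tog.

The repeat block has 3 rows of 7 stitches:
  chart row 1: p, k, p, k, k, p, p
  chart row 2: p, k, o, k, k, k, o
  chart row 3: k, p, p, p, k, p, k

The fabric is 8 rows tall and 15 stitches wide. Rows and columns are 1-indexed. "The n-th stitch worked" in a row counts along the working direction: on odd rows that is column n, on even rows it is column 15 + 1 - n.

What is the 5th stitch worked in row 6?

Row 6 uses chart row ((6-1) mod 3)+1 = 3. Row 6 is even, so WS.
Chart row 3 tiled across columns 1-15: k p p p k p k k p p p k p k k
WS row: flip the tiled sequence (start at column 15) and apply k<->p; o and x stay.
Row 6 as worked: p p k p k k k p p k p k k k p
Counting 5 along the worked row gives k.

Result:
k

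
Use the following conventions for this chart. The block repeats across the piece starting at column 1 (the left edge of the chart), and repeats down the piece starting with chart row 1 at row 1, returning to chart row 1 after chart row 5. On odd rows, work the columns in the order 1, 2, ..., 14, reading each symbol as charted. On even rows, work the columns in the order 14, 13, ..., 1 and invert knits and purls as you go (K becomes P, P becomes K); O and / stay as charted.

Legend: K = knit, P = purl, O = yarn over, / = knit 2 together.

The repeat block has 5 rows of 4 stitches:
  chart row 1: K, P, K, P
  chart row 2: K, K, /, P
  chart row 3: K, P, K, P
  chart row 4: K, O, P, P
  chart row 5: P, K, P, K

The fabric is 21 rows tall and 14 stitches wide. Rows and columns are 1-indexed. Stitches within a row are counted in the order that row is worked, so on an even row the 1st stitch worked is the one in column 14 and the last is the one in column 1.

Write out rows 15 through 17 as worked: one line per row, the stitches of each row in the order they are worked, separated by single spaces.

Rows as worked:
P K P K P K P K P K P K P K
K P K P K P K P K P K P K P
K K / P K K / P K K / P K K

Derivation:
Row 15: chart row 5, RS - tile across columns 1-14 and work as-is.
Row 16: chart row 1, WS - tiled (columns 1-14): K P K P K P K P K P K P K P; work from column 14 back to 1 with K<->P swapped.
Row 17: chart row 2, RS - tile across columns 1-14 and work as-is.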